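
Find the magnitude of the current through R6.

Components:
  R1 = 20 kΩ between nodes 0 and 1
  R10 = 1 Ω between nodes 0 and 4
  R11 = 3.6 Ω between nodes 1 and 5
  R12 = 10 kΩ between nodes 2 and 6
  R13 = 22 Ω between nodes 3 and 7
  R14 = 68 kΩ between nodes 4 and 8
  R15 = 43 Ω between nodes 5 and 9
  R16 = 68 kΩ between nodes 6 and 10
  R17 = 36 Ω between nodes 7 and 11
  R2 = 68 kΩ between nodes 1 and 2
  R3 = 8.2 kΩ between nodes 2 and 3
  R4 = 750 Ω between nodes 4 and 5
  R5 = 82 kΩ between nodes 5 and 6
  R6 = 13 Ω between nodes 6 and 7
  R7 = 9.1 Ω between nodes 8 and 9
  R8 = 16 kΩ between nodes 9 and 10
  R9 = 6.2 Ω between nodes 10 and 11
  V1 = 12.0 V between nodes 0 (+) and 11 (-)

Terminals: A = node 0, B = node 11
Nodal analysis, taking node 11 as the 0 V reference.
Source V1 fixes V_0 = 12 V.
KCL at each unknown node (sum of currents leaving = 0; resistances in Ω):
  Node 1: (V_1 - 12)/20000 + (V_1 - V_2)/68000 + (V_1 - V_5)/3.6 = 0
  Node 2: (V_2 - V_1)/68000 + (V_2 - V_3)/8200 + (V_2 - V_6)/10000 = 0
  Node 3: (V_3 - V_2)/8200 + (V_3 - V_7)/22 = 0
  Node 4: (V_4 - V_5)/750 + (V_4 - 12)/1 + (V_4 - V_8)/68000 = 0
  Node 5: (V_5 - V_4)/750 + (V_5 - V_6)/82000 + (V_5 - V_1)/3.6 + (V_5 - V_9)/43 = 0
  Node 6: (V_6 - V_5)/82000 + (V_6 - V_7)/13 + (V_6 - V_2)/10000 + (V_6 - V_10)/68000 = 0
  Node 7: (V_7 - V_6)/13 + (V_7 - V_3)/22 + (V_7 - 0)/36 = 0
  Node 8: (V_8 - V_9)/9.1 + (V_8 - V_4)/68000 = 0
  Node 9: (V_9 - V_8)/9.1 + (V_9 - V_10)/16000 + (V_9 - V_5)/43 = 0
  Node 10: (V_10 - V_9)/16000 + (V_10 - 0)/6.2 + (V_10 - V_6)/68000 = 0
Collecting terms (coefficients in siemens):
  0.2778·V_1 - 0.00001471·V_2 - 0.2778·V_5 = 0.0006
  0.0002367·V_2 - 0.00001471·V_1 - 0.000122·V_3 - 0.0001·V_6 = 0
  0.04558·V_3 - 0.000122·V_2 - 0.04545·V_7 = 0
  1.001·V_4 - 0.001333·V_5 - 0.00001471·V_8 = 12
  0.3024·V_5 - 0.2778·V_1 - 0.001333·V_4 - 0.0000122·V_6 - 0.02326·V_9 = 0
  0.07705·V_6 - 0.0001·V_2 - 0.0000122·V_5 - 0.07692·V_7 - 0.00001471·V_10 = 0
  0.1502·V_7 - 0.04545·V_3 - 0.07692·V_6 = 0
  0.1099·V_8 - 0.00001471·V_4 - 0.1099·V_9 = 0
  0.1332·V_9 - 0.02326·V_5 - 0.1099·V_8 - 0.0000625·V_10 = 0
  0.1614·V_10 - 0.00001471·V_6 - 0.0000625·V_9 = 0
Solving these 10 simultaneous equations (Gaussian elimination) gives:
  V_1 = 11.29 V, V_2 = 0.7133 V, V_3 = 0.01242 V, V_4 = 12 V
  V_5 = 11.29 V, V_6 = 0.01324 V, V_7 = 0.01054 V, V_8 = 11.26 V
  V_9 = 11.26 V, V_10 = 0.004361 V
I_R6 = (V_6 - V_7)/R6 = (0.01324 - 0.01054)/13 = 0.0002074 A
|I_R6| = 0.0002074 A

Final answer: |I_R6| = 0.0002074 A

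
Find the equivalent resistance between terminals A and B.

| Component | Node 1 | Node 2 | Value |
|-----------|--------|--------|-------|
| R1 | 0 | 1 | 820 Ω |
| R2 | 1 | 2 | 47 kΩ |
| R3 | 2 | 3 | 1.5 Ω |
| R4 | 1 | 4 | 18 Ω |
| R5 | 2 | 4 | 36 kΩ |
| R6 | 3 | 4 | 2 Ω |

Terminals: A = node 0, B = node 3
The network is not a plain series/parallel combination. Inject a 1 A test current into terminal A (node 0) and return it from terminal B (node 3); then R_eq = V_A / (1 A).
Nodal analysis, taking node 3 as the 0 V reference.
Current source I_test pushes 1 A into node 0 and draws it out of node 3.
KCL at each unknown node (sum of currents leaving = 0; resistances in Ω):
  Node 0: (V_0 - V_1)/820 - 1 = 0
  Node 1: (V_1 - V_0)/820 + (V_1 - V_2)/47000 + (V_1 - V_4)/18 = 0
  Node 2: (V_2 - V_1)/47000 + (V_2 - 0)/1.5 + (V_2 - V_4)/36000 = 0
  Node 4: (V_4 - V_1)/18 + (V_4 - V_2)/36000 + (V_4 - 0)/2 = 0
Collecting terms (coefficients in siemens):
  0.00122·V_0 - 0.00122·V_1 = 1
  0.0568·V_1 - 0.00122·V_0 - 0.00002128·V_2 - 0.05556·V_4 = 0
  0.6667·V_2 - 0.00002128·V_1 - 0.00002778·V_4 = 0
  0.5556·V_4 - 0.05556·V_1 - 0.00002778·V_2 = 0
Solving these 4 simultaneous equations (Gaussian elimination) gives:
  V_0 = 840 V, V_1 = 19.99 V, V_2 = 0.0007213 V, V_4 = 1.999 V
R_eq = V_0 / 1 A = 840 Ω

Final answer: 840 Ω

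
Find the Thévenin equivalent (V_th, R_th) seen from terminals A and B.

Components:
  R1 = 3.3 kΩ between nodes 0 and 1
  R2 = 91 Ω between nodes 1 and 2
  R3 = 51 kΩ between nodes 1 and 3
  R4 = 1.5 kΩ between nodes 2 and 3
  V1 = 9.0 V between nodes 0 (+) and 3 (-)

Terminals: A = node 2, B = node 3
Step 1 — V_th is the open-circuit voltage V_A - V_B (nothing connected across the terminals).
Nodal analysis, taking node 3 as the 0 V reference.
Source V1 fixes V_0 = 9 V.
KCL at each unknown node (sum of currents leaving = 0; resistances in Ω):
  Node 1: (V_1 - 9)/3300 + (V_1 - V_2)/91 + (V_1 - 0)/51000 = 0
  Node 2: (V_2 - V_1)/91 + (V_2 - 0)/1500 = 0
Collecting terms (coefficients in siemens):
  0.01131·V_1 - 0.01099·V_2 = 0.002727
  0.01166·V_2 - 0.01099·V_1 = 0
Determinant D = (0.01131)(0.01166) - (-0.01099)(-0.01099) = 0.00001109
V_1 = [(0.002727)(0.01166) - (-0.01099)(0)]/D = 2.867 V
V_2 = [(0.01131)(0) - (0.002727)(-0.01099)]/D = 2.703 V
V_th = V_2 - V_3 = 2.703 - 0 = 2.703 V
Step 2 — R_th: zero the source — replace V1 by a short circuit (node 3 merges into node 0) — and find the resistance seen between A (node 2) and B (node 0).
Reduce the network between node 2 (A) and node 0 (B) by series/parallel combination:
  Rp1 = R1 ‖ R3 (parallel, both between nodes 0 and 1) = 1/(1/3300 + 1/51000) = 3099 Ω
  Rs1 = R2 + Rp1 (series, joined only at node 1) = 91 + 3099 = 3190 Ω
  Rp2 = R4 ‖ Rs1 (parallel, both between nodes 0 and 2) = 1/(1/1500 + 1/3190) = 1020 Ω
R_th = 1.02 kΩ

Final answer: V_th = 2.703 V, R_th = 1.02 kΩ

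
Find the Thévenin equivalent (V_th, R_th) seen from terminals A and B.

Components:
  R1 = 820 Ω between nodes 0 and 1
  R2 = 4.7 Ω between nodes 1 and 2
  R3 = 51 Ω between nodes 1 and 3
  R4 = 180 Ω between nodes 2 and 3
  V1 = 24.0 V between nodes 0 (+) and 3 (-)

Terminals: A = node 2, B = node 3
Step 1 — V_th is the open-circuit voltage V_A - V_B (nothing connected across the terminals).
Nodal analysis, taking node 3 as the 0 V reference.
Source V1 fixes V_0 = 24 V.
KCL at each unknown node (sum of currents leaving = 0; resistances in Ω):
  Node 1: (V_1 - 24)/820 + (V_1 - V_2)/4.7 + (V_1 - 0)/51 = 0
  Node 2: (V_2 - V_1)/4.7 + (V_2 - 0)/180 = 0
Collecting terms (coefficients in siemens):
  0.2336·V_1 - 0.2128·V_2 = 0.02927
  0.2183·V_2 - 0.2128·V_1 = 0
Determinant D = (0.2336)(0.2183) - (-0.2128)(-0.2128) = 0.005729
V_1 = [(0.02927)(0.2183) - (-0.2128)(0)]/D = 1.115 V
V_2 = [(0.2336)(0) - (0.02927)(-0.2128)]/D = 1.087 V
V_th = V_2 - V_3 = 1.087 - 0 = 1.087 V
Step 2 — R_th: zero the source — replace V1 by a short circuit (node 3 merges into node 0) — and find the resistance seen between A (node 2) and B (node 0).
Reduce the network between node 2 (A) and node 0 (B) by series/parallel combination:
  Rp1 = R1 ‖ R3 (parallel, both between nodes 0 and 1) = 1/(1/820 + 1/51) = 48.01 Ω
  Rs1 = R2 + Rp1 (series, joined only at node 1) = 4.7 + 48.01 = 52.71 Ω
  Rp2 = R4 ‖ Rs1 (parallel, both between nodes 0 and 2) = 1/(1/180 + 1/52.71) = 40.77 Ω
R_th = 40.77 Ω

Final answer: V_th = 1.087 V, R_th = 40.77 Ω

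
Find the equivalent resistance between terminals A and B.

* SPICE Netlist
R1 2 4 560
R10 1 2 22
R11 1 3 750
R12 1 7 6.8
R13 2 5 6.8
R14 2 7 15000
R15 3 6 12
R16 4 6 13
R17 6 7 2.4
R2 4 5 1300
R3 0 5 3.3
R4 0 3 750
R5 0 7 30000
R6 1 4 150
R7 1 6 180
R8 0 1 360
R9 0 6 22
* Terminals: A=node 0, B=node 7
The network is not a plain series/parallel combination. Inject a 1 A test current into terminal A (node 0) and return it from terminal B (node 7); then R_eq = V_A / (1 A).
Nodal analysis, taking node 7 as the 0 V reference.
Current source I_test pushes 1 A into node 0 and draws it out of node 7.
KCL at each unknown node (sum of currents leaving = 0; resistances in Ω):
  Node 0: (V_0 - V_5)/3.3 + (V_0 - V_3)/750 + (V_0 - 0)/30000 + (V_0 - V_1)/360 + (V_0 - V_6)/22 - 1 = 0
  Node 1: (V_1 - V_0)/360 + (V_1 - V_4)/150 + (V_1 - V_6)/180 + (V_1 - V_2)/22 + (V_1 - V_3)/750 + (V_1 - 0)/6.8 = 0
  Node 2: (V_2 - V_1)/22 + (V_2 - V_4)/560 + (V_2 - V_5)/6.8 + (V_2 - 0)/15000 = 0
  Node 3: (V_3 - V_0)/750 + (V_3 - V_1)/750 + (V_3 - V_6)/12 = 0
  Node 4: (V_4 - V_1)/150 + (V_4 - V_2)/560 + (V_4 - V_5)/1300 + (V_4 - V_6)/13 = 0
  Node 5: (V_5 - V_0)/3.3 + (V_5 - V_2)/6.8 + (V_5 - V_4)/1300 = 0
  Node 6: (V_6 - V_0)/22 + (V_6 - V_1)/180 + (V_6 - V_3)/12 + (V_6 - V_4)/13 + (V_6 - 0)/2.4 = 0
Collecting terms (coefficients in siemens):
  0.3526·V_0 - 0.002778·V_1 - 0.001333·V_3 - 0.303·V_5 - 0.04545·V_6 = 1
  0.2088·V_1 - 0.002778·V_0 - 0.04545·V_2 - 0.001333·V_3 - 0.006667·V_4 - 0.005556·V_6 = 0
  0.1944·V_2 - 0.04545·V_1 - 0.001786·V_4 - 0.1471·V_5 = 0
  0.086·V_3 - 0.001333·V_0 - 0.001333·V_1 - 0.08333·V_6 = 0
  0.08614·V_4 - 0.006667·V_1 - 0.001786·V_2 - 0.0007692·V_5 - 0.07692·V_6 = 0
  0.4509·V_5 - 0.303·V_0 - 0.1471·V_2 - 0.0007692·V_4 = 0
  0.6279·V_6 - 0.04545·V_0 - 0.005556·V_1 - 0.08333·V_3 - 0.07692·V_4 = 0
Solving these 7 simultaneous equations (Gaussian elimination) gives:
  V_0 = 14.1 V, V_1 = 2.547 V, V_2 = 10.33 V, V_3 = 1.71 V
  V_4 = 1.864 V, V_5 = 12.85 V, V_6 = 1.498 V
R_eq = V_0 / 1 A = 14.1 Ω

Final answer: 14.1 Ω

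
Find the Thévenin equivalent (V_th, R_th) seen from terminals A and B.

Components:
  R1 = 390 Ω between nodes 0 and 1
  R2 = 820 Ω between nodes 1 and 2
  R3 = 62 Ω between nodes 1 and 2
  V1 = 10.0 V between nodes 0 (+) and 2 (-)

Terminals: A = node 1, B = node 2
Step 1 — V_th is the open-circuit voltage V_A - V_B (nothing connected across the terminals).
Nodal analysis, taking node 2 as the 0 V reference.
Source V1 fixes V_0 = 10 V.
KCL at each unknown node (sum of currents leaving = 0; resistances in Ω):
  Node 1: (V_1 - 10)/390 + (V_1 - 0)/820 + (V_1 - 0)/62 = 0
Collecting terms: 0.01991 × V_1 = 0.02564  =>  V_1 = 1.288 V
V_th = V_1 - V_2 = 1.288 - 0 = 1.288 V
Step 2 — R_th: zero the source — replace V1 by a short circuit (node 2 merges into node 0) — and find the resistance seen between A (node 1) and B (node 0).
Reduce the network between node 1 (A) and node 0 (B) by series/parallel combination:
  Rp1 = R1 ‖ R2 ‖ R3 (parallel, all between nodes 0 and 1) = 1/(1/390 + 1/820 + 1/62) = 50.22 Ω
R_th = 50.22 Ω

Final answer: V_th = 1.288 V, R_th = 50.22 Ω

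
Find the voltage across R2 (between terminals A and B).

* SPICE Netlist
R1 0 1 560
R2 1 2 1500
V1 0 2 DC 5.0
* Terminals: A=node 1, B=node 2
R1 and R2 are in series across V1 (node 0 → node 1 → node 2), and the output A–B is taken across R2, so this is a voltage divider.
Series current: I = V1/(R1 + R2) = 5/(560 + 1500) = 5/2060 = 0.002427 A
V_R2 = I × R2 = V1 × R2/(R1 + R2) = 5 × 1500/2060 = 3.641 V

Final answer: 3.641 V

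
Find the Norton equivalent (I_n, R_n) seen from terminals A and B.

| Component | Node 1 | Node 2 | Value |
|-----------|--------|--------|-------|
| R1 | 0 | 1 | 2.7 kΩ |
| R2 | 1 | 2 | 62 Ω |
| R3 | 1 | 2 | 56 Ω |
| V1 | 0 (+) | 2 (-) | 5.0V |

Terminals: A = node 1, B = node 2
Find the Thévenin equivalent first; then I_n = V_th/R_th and R_n = R_th.
Step 1 — V_th is the open-circuit voltage V_A - V_B (nothing connected across the terminals).
Nodal analysis, taking node 2 as the 0 V reference.
Source V1 fixes V_0 = 5 V.
KCL at each unknown node (sum of currents leaving = 0; resistances in Ω):
  Node 1: (V_1 - 5)/2700 + (V_1 - 0)/62 + (V_1 - 0)/56 = 0
Collecting terms: 0.03436 × V_1 = 0.001852  =>  V_1 = 0.0539 V
V_th = V_1 - V_2 = 0.0539 - 0 = 0.0539 V
Step 2 — R_th: zero the source — replace V1 by a short circuit (node 2 merges into node 0) — and find the resistance seen between A (node 1) and B (node 0).
Reduce the network between node 1 (A) and node 0 (B) by series/parallel combination:
  Rp1 = R1 ‖ R2 ‖ R3 (parallel, all between nodes 0 and 1) = 1/(1/2700 + 1/62 + 1/56) = 29.11 Ω
R_th = 29.11 Ω
I_n = V_th/R_th = 0.0539/29.11 = 0.001852 A, and R_n = R_th = 29.11 Ω

Final answer: I_n = 0.001852 A, R_n = 29.11 Ω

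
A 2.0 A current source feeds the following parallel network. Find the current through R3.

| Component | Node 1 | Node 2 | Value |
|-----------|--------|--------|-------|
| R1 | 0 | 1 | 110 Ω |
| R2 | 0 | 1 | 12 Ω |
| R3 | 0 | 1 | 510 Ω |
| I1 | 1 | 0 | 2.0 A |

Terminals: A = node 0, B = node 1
All resistors sit directly between nodes 0 and 1, so they are in parallel and share one voltage V; the full source current 2 A splits among them.
1/R_par = 1/110 + 1/12 + 1/510 = 0.09439 S  =>  R_par = 10.59 Ω
V = I × R_par = 2 × 10.59 = 21.19 V
I_R3 = V/R3 = 21.19/510 = 0.04155 A

Final answer: 0.04155 A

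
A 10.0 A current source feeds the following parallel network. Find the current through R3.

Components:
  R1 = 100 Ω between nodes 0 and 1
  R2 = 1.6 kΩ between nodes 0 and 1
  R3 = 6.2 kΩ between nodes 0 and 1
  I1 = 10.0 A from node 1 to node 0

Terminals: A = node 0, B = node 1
All resistors sit directly between nodes 0 and 1, so they are in parallel and share one voltage V; the full source current 10 A splits among them.
1/R_par = 1/100 + 1/1600 + 1/6200 = 0.01079 S  =>  R_par = 92.71 Ω
V = I × R_par = 10 × 92.71 = 927.1 V
I_R3 = V/R3 = 927.1/6200 = 0.1495 A

Final answer: 0.1495 A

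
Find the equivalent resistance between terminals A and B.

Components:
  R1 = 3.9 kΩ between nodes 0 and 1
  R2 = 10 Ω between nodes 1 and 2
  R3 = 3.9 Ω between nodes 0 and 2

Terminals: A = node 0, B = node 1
Reduce the network between node 0 (A) and node 1 (B) by series/parallel combination:
  Rs1 = R3 + R2 (series, joined only at node 2) = 3.9 + 10 = 13.9 Ω
  Rp1 = R1 ‖ Rs1 (parallel, both between nodes 0 and 1) = 1/(1/3900 + 1/13.9) = 13.85 Ω
R_eq = 13.85 Ω

Final answer: 13.85 Ω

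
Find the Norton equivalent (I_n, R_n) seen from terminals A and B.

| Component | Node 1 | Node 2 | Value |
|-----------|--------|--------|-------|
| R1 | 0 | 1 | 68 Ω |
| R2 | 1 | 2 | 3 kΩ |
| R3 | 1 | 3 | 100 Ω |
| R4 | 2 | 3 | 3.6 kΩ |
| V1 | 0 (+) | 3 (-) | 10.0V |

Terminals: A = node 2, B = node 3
Find the Thévenin equivalent first; then I_n = V_th/R_th and R_n = R_th.
Step 1 — V_th is the open-circuit voltage V_A - V_B (nothing connected across the terminals).
Nodal analysis, taking node 3 as the 0 V reference.
Source V1 fixes V_0 = 10 V.
KCL at each unknown node (sum of currents leaving = 0; resistances in Ω):
  Node 1: (V_1 - 10)/68 + (V_1 - V_2)/3000 + (V_1 - 0)/100 = 0
  Node 2: (V_2 - V_1)/3000 + (V_2 - 0)/3600 = 0
Collecting terms (coefficients in siemens):
  0.02504·V_1 - 0.0003333·V_2 = 0.1471
  0.0006111·V_2 - 0.0003333·V_1 = 0
Determinant D = (0.02504)(0.0006111) - (-0.0003333)(-0.0003333) = 0.00001519
V_1 = [(0.1471)(0.0006111) - (-0.0003333)(0)]/D = 5.916 V
V_2 = [(0.02504)(0) - (0.1471)(-0.0003333)]/D = 3.227 V
V_th = V_2 - V_3 = 3.227 - 0 = 3.227 V
Step 2 — R_th: zero the source — replace V1 by a short circuit (node 3 merges into node 0) — and find the resistance seen between A (node 2) and B (node 0).
Reduce the network between node 2 (A) and node 0 (B) by series/parallel combination:
  Rp1 = R1 ‖ R3 (parallel, both between nodes 0 and 1) = 1/(1/68 + 1/100) = 40.48 Ω
  Rs1 = R2 + Rp1 (series, joined only at node 1) = 3000 + 40.48 = 3040 Ω
  Rp2 = R4 ‖ Rs1 (parallel, both between nodes 0 and 2) = 1/(1/3600 + 1/3040) = 1648 Ω
R_th = 1.648 kΩ
I_n = V_th/R_th = 3.227/1648 = 0.001958 A, and R_n = R_th = 1.648 kΩ

Final answer: I_n = 0.001958 A, R_n = 1.648 kΩ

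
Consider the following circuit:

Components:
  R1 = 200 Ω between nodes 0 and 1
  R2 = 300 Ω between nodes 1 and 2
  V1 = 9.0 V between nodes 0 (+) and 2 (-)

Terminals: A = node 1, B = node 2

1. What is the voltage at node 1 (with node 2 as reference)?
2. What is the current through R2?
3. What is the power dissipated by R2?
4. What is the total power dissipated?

Nodal analysis, taking node 2 as the 0 V reference.
Source V1 fixes V_0 = 9 V.
KCL at each unknown node (sum of currents leaving = 0; resistances in Ω):
  Node 1: (V_1 - 9)/200 + (V_1 - 0)/300 = 0
Collecting terms: 0.008333 × V_1 = 0.045  =>  V_1 = 5.4 V
Part 1:
  Read off the nodal solution: V_1 = 5.4 V
Part 2:
  I_R2 = (V_1 - V_2)/R2 = (5.4 - 0)/300 = 0.018 A
  Magnitude: I_R2 = 0.018 A
Part 3:
  I_R2 = (V_1 - V_2)/R2 = (5.4 - 0)/300 = 0.018 A
  P_R2 = I_R2² × R2 = (0.018)² × 300 = 0.0972 W
Part 4:
  Power in each resistor, P = (ΔV)²/R:
    P_R1 = (9 - 5.4)²/200 = 0.0648 W
    P_R2 = (5.4 - 0)²/300 = 0.0972 W
  P_total = P_R1 + P_R2 = 0.162 W

Final answers:
1. V_1 = 5.4 V
2. I_R2 = 0.018 A
3. P_R2 = 0.0972 W
4. P_total = 0.162 W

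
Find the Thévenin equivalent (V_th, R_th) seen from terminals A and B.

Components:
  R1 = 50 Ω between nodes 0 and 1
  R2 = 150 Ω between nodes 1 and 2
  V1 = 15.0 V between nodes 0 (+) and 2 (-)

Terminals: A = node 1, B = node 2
Step 1 — V_th is the open-circuit voltage V_A - V_B (nothing connected across the terminals).
Nodal analysis, taking node 2 as the 0 V reference.
Source V1 fixes V_0 = 15 V.
KCL at each unknown node (sum of currents leaving = 0; resistances in Ω):
  Node 1: (V_1 - 15)/50 + (V_1 - 0)/150 = 0
Collecting terms: 0.02667 × V_1 = 0.3  =>  V_1 = 11.25 V
V_th = V_1 - V_2 = 11.25 - 0 = 11.25 V
Step 2 — R_th: zero the source — replace V1 by a short circuit (node 2 merges into node 0) — and find the resistance seen between A (node 1) and B (node 0).
Reduce the network between node 1 (A) and node 0 (B) by series/parallel combination:
  Rp1 = R1 ‖ R2 (parallel, both between nodes 0 and 1) = 1/(1/50 + 1/150) = 37.5 Ω
R_th = 37.5 Ω

Final answer: V_th = 11.25 V, R_th = 37.5 Ω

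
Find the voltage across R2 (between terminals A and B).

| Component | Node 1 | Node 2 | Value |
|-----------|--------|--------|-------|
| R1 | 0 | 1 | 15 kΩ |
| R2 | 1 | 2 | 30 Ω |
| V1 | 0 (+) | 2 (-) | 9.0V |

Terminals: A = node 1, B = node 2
R1 and R2 are in series across V1 (node 0 → node 1 → node 2), and the output A–B is taken across R2, so this is a voltage divider.
Series current: I = V1/(R1 + R2) = 9/(15000 + 30) = 9/15030 = 0.0005988 A
V_R2 = I × R2 = V1 × R2/(R1 + R2) = 9 × 30/15030 = 0.01796 V

Final answer: 0.01796 V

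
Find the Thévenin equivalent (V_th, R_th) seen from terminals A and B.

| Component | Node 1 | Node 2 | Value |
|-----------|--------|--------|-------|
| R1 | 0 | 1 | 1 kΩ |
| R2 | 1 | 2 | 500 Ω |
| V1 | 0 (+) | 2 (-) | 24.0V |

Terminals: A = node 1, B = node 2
Step 1 — V_th is the open-circuit voltage V_A - V_B (nothing connected across the terminals).
Nodal analysis, taking node 2 as the 0 V reference.
Source V1 fixes V_0 = 24 V.
KCL at each unknown node (sum of currents leaving = 0; resistances in Ω):
  Node 1: (V_1 - 24)/1000 + (V_1 - 0)/500 = 0
Collecting terms: 0.003 × V_1 = 0.024  =>  V_1 = 8 V
V_th = V_1 - V_2 = 8 - 0 = 8 V
Step 2 — R_th: zero the source — replace V1 by a short circuit (node 2 merges into node 0) — and find the resistance seen between A (node 1) and B (node 0).
Reduce the network between node 1 (A) and node 0 (B) by series/parallel combination:
  Rp1 = R1 ‖ R2 (parallel, both between nodes 0 and 1) = 1/(1/1000 + 1/500) = 333.3 Ω
R_th = 333.3 Ω

Final answer: V_th = 8 V, R_th = 333.3 Ω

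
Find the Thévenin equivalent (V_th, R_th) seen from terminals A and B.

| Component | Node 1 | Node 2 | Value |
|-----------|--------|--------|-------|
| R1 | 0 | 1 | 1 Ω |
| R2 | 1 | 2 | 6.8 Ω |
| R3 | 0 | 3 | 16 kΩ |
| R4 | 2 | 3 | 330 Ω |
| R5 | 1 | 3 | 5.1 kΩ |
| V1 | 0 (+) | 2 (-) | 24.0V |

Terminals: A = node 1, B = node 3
Step 1 — V_th is the open-circuit voltage V_A - V_B (nothing connected across the terminals).
Nodal analysis, taking node 2 as the 0 V reference.
Source V1 fixes V_0 = 24 V.
KCL at each unknown node (sum of currents leaving = 0; resistances in Ω):
  Node 1: (V_1 - 24)/1 + (V_1 - 0)/6.8 + (V_1 - V_3)/5100 = 0
  Node 3: (V_3 - 24)/16000 + (V_3 - 0)/330 + (V_3 - V_1)/5100 = 0
Collecting terms (coefficients in siemens):
  1.147·V_1 - 0.0001961·V_3 = 24
  0.003289·V_3 - 0.0001961·V_1 = 0.0015
Determinant D = (1.147)(0.003289) - (-0.0001961)(-0.0001961) = 0.003773
V_1 = [(24)(0.003289) - (-0.0001961)(0.0015)]/D = 20.92 V
V_3 = [(1.147)(0.0015) - (24)(-0.0001961)]/D = 1.703 V
V_th = V_1 - V_3 = 20.92 - 1.703 = 19.22 V
Step 2 — R_th: zero the source — replace V1 by a short circuit (node 2 merges into node 0) — and find the resistance seen between A (node 1) and B (node 3).
Reduce the network between node 1 (A) and node 3 (B) by series/parallel combination:
  Rp1 = R1 ‖ R2 (parallel, both between nodes 0 and 1) = 1/(1/1 + 1/6.8) = 0.8718 Ω
  Rp2 = R3 ‖ R4 (parallel, both between nodes 0 and 3) = 1/(1/16000 + 1/330) = 323.3 Ω
  Rs1 = Rp1 + Rp2 (series, joined only at node 0) = 0.8718 + 323.3 = 324.2 Ω
  Rp3 = R5 ‖ Rs1 (parallel, both between nodes 1 and 3) = 1/(1/5100 + 1/324.2) = 304.8 Ω
R_th = 304.8 Ω

Final answer: V_th = 19.22 V, R_th = 304.8 Ω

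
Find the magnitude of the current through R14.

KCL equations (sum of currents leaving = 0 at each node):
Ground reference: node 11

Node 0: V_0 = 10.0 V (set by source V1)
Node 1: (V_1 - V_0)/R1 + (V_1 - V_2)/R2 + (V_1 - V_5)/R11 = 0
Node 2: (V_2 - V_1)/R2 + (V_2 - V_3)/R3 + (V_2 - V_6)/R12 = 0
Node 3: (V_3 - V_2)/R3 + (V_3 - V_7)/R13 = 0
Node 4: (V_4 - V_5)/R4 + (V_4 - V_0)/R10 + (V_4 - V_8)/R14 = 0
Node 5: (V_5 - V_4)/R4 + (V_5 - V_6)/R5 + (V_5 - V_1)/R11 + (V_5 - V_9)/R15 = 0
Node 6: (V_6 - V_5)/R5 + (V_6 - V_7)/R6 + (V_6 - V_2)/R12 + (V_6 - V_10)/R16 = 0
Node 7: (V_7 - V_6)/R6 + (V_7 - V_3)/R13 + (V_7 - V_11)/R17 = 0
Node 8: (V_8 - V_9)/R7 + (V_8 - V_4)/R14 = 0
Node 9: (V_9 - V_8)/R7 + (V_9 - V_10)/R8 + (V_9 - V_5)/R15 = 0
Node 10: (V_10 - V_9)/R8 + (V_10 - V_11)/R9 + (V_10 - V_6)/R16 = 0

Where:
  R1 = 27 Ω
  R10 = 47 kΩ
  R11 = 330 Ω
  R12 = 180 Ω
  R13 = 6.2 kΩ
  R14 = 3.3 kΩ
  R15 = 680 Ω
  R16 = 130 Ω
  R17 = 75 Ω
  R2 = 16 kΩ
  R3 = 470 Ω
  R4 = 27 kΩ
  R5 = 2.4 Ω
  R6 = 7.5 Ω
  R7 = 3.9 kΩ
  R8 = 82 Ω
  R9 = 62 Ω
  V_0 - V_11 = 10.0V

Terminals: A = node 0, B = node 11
Nodal analysis, taking node 11 as the 0 V reference.
Source V1 fixes V_0 = 10 V.
KCL at each unknown node (sum of currents leaving = 0; resistances in Ω):
  Node 1: (V_1 - 10)/27 + (V_1 - V_2)/16000 + (V_1 - V_5)/330 = 0
  Node 2: (V_2 - V_1)/16000 + (V_2 - V_3)/470 + (V_2 - V_6)/180 = 0
  Node 3: (V_3 - V_2)/470 + (V_3 - V_7)/6200 = 0
  Node 4: (V_4 - V_5)/27000 + (V_4 - 10)/47000 + (V_4 - V_8)/3300 = 0
  Node 5: (V_5 - V_4)/27000 + (V_5 - V_6)/2.4 + (V_5 - V_1)/330 + (V_5 - V_9)/680 = 0
  Node 6: (V_6 - V_5)/2.4 + (V_6 - V_7)/7.5 + (V_6 - V_2)/180 + (V_6 - V_10)/130 = 0
  Node 7: (V_7 - V_6)/7.5 + (V_7 - V_3)/6200 + (V_7 - 0)/75 = 0
  Node 8: (V_8 - V_9)/3900 + (V_8 - V_4)/3300 = 0
  Node 9: (V_9 - V_8)/3900 + (V_9 - V_10)/82 + (V_9 - V_5)/680 = 0
  Node 10: (V_10 - V_9)/82 + (V_10 - 0)/62 + (V_10 - V_6)/130 = 0
Collecting terms (coefficients in siemens):
  0.04013·V_1 - 0.0000625·V_2 - 0.00303·V_5 = 0.3704
  0.007746·V_2 - 0.0000625·V_1 - 0.002128·V_3 - 0.005556·V_6 = 0
  0.002289·V_3 - 0.002128·V_2 - 0.0001613·V_7 = 0
  0.0003613·V_4 - 0.00003704·V_5 - 0.000303·V_8 = 0.0002128
  0.4212·V_5 - 0.00303·V_1 - 0.00003704·V_4 - 0.4167·V_6 - 0.001471·V_9 = 0
  0.5632·V_6 - 0.005556·V_2 - 0.4167·V_5 - 0.1333·V_7 - 0.007692·V_10 = 0
  0.1468·V_7 - 0.0001613·V_3 - 0.1333·V_6 = 0
  0.0005594·V_8 - 0.000303·V_4 - 0.0002564·V_9 = 0
  0.01392·V_9 - 0.001471·V_5 - 0.0002564·V_8 - 0.0122·V_10 = 0
  0.03602·V_10 - 0.007692·V_6 - 0.0122·V_9 = 0
Solving these 10 simultaneous equations (Gaussian elimination) gives:
  V_1 = 9.339 V, V_2 = 1.452 V, V_3 = 1.438 V, V_4 = 1.776 V
  V_5 = 1.424 V, V_6 = 1.369 V, V_7 = 1.245 V, V_8 = 1.242 V
  V_9 = 0.6106 V, V_10 = 0.4992 V
I_R14 = (V_4 - V_8)/R14 = (1.776 - 1.242)/3300 = 0.0001619 A
|I_R14| = 0.0001619 A

Final answer: |I_R14| = 0.0001619 A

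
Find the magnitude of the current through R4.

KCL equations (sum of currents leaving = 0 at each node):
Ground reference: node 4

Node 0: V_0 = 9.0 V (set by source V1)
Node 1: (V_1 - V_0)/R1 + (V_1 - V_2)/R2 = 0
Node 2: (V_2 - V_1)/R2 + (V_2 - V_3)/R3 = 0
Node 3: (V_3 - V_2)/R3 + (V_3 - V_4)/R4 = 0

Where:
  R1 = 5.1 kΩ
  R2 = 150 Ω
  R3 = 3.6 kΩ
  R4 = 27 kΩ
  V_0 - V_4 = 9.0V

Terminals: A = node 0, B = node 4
Nodal analysis, taking node 4 as the 0 V reference.
Source V1 fixes V_0 = 9 V.
KCL at each unknown node (sum of currents leaving = 0; resistances in Ω):
  Node 1: (V_1 - 9)/5100 + (V_1 - V_2)/150 = 0
  Node 2: (V_2 - V_1)/150 + (V_2 - V_3)/3600 = 0
  Node 3: (V_3 - V_2)/3600 + (V_3 - 0)/27000 = 0
Collecting terms (coefficients in siemens):
  0.006863·V_1 - 0.006667·V_2 = 0.001765
  0.006944·V_2 - 0.006667·V_1 - 0.0002778·V_3 = 0
  0.0003148·V_3 - 0.0002778·V_2 = 0
Solving these 3 simultaneous equations (Gaussian elimination) gives:
  V_1 = 7.72 V, V_2 = 7.682 V, V_3 = 6.778 V
I_R4 = (V_3 - V_4)/R4 = (6.778 - 0)/27000 = 0.000251 A
|I_R4| = 0.000251 A

Final answer: |I_R4| = 0.000251 A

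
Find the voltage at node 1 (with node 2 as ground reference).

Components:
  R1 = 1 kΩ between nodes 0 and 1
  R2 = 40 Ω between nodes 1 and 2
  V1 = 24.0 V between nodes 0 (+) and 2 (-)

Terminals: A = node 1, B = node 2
Nodal analysis, taking node 2 as the 0 V reference.
Source V1 fixes V_0 = 24 V.
KCL at each unknown node (sum of currents leaving = 0; resistances in Ω):
  Node 1: (V_1 - 24)/1000 + (V_1 - 0)/40 = 0
Collecting terms: 0.026 × V_1 = 0.024  =>  V_1 = 0.9231 V
The requested potential is V_1 = 0.9231 V.

Final answer: V_1 = 0.9231 V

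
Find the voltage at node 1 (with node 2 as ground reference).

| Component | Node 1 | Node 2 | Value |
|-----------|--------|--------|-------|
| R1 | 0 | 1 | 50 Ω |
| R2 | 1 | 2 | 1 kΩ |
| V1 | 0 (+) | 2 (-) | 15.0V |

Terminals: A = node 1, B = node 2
Nodal analysis, taking node 2 as the 0 V reference.
Source V1 fixes V_0 = 15 V.
KCL at each unknown node (sum of currents leaving = 0; resistances in Ω):
  Node 1: (V_1 - 15)/50 + (V_1 - 0)/1000 = 0
Collecting terms: 0.021 × V_1 = 0.3  =>  V_1 = 14.29 V
The requested potential is V_1 = 14.29 V.

Final answer: V_1 = 14.29 V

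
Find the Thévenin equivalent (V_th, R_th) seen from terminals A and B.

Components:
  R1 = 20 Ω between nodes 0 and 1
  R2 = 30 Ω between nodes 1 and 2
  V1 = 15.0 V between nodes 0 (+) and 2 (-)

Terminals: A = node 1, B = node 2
Step 1 — V_th is the open-circuit voltage V_A - V_B (nothing connected across the terminals).
Nodal analysis, taking node 2 as the 0 V reference.
Source V1 fixes V_0 = 15 V.
KCL at each unknown node (sum of currents leaving = 0; resistances in Ω):
  Node 1: (V_1 - 15)/20 + (V_1 - 0)/30 = 0
Collecting terms: 0.08333 × V_1 = 0.75  =>  V_1 = 9 V
V_th = V_1 - V_2 = 9 - 0 = 9 V
Step 2 — R_th: zero the source — replace V1 by a short circuit (node 2 merges into node 0) — and find the resistance seen between A (node 1) and B (node 0).
Reduce the network between node 1 (A) and node 0 (B) by series/parallel combination:
  Rp1 = R1 ‖ R2 (parallel, both between nodes 0 and 1) = 1/(1/20 + 1/30) = 12 Ω
R_th = 12 Ω

Final answer: V_th = 9 V, R_th = 12 Ω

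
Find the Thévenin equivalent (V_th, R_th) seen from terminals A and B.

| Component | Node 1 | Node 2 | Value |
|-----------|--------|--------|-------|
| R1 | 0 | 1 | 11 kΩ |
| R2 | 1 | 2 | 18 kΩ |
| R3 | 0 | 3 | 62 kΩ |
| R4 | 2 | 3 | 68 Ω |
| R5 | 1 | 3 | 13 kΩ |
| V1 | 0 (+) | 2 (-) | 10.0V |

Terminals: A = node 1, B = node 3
Step 1 — V_th is the open-circuit voltage V_A - V_B (nothing connected across the terminals).
Nodal analysis, taking node 2 as the 0 V reference.
Source V1 fixes V_0 = 10 V.
KCL at each unknown node (sum of currents leaving = 0; resistances in Ω):
  Node 1: (V_1 - 10)/11000 + (V_1 - 0)/18000 + (V_1 - V_3)/13000 = 0
  Node 3: (V_3 - 10)/62000 + (V_3 - 0)/68 + (V_3 - V_1)/13000 = 0
Collecting terms (coefficients in siemens):
  0.0002234·V_1 - 0.00007692·V_3 = 0.0009091
  0.0148·V_3 - 0.00007692·V_1 = 0.0001613
Determinant D = (0.0002234)(0.0148) - (-0.00007692)(-0.00007692) = 0.0000033
V_1 = [(0.0009091)(0.0148) - (-0.00007692)(0.0001613)]/D = 4.081 V
V_3 = [(0.0002234)(0.0001613) - (0.0009091)(-0.00007692)]/D = 0.03211 V
V_th = V_1 - V_3 = 4.081 - 0.03211 = 4.049 V
Step 2 — R_th: zero the source — replace V1 by a short circuit (node 2 merges into node 0) — and find the resistance seen between A (node 1) and B (node 3).
Reduce the network between node 1 (A) and node 3 (B) by series/parallel combination:
  Rp1 = R1 ‖ R2 (parallel, both between nodes 0 and 1) = 1/(1/11000 + 1/18000) = 6828 Ω
  Rp2 = R3 ‖ R4 (parallel, both between nodes 0 and 3) = 1/(1/62000 + 1/68) = 67.93 Ω
  Rs1 = Rp1 + Rp2 (series, joined only at node 0) = 6828 + 67.93 = 6896 Ω
  Rp3 = R5 ‖ Rs1 (parallel, both between nodes 1 and 3) = 1/(1/13000 + 1/6896) = 4506 Ω
R_th = 4.506 kΩ

Final answer: V_th = 4.049 V, R_th = 4.506 kΩ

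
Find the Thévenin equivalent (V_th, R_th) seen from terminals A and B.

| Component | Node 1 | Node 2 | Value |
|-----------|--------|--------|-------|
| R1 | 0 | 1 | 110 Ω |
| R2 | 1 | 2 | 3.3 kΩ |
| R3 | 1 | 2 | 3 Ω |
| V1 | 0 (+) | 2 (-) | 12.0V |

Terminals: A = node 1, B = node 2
Step 1 — V_th is the open-circuit voltage V_A - V_B (nothing connected across the terminals).
Nodal analysis, taking node 2 as the 0 V reference.
Source V1 fixes V_0 = 12 V.
KCL at each unknown node (sum of currents leaving = 0; resistances in Ω):
  Node 1: (V_1 - 12)/110 + (V_1 - 0)/3300 + (V_1 - 0)/3 = 0
Collecting terms: 0.3427 × V_1 = 0.1091  =>  V_1 = 0.3183 V
V_th = V_1 - V_2 = 0.3183 - 0 = 0.3183 V
Step 2 — R_th: zero the source — replace V1 by a short circuit (node 2 merges into node 0) — and find the resistance seen between A (node 1) and B (node 0).
Reduce the network between node 1 (A) and node 0 (B) by series/parallel combination:
  Rp1 = R1 ‖ R2 ‖ R3 (parallel, all between nodes 0 and 1) = 1/(1/110 + 1/3300 + 1/3) = 2.918 Ω
R_th = 2.918 Ω

Final answer: V_th = 0.3183 V, R_th = 2.918 Ω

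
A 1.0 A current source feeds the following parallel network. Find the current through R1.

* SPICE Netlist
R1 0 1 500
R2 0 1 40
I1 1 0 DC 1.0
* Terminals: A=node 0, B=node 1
All resistors sit directly between nodes 0 and 1, so they are in parallel and share one voltage V; the full source current 1 A splits among them.
1/R_par = 1/500 + 1/40 = 0.027 S  =>  R_par = 37.04 Ω
V = I × R_par = 1 × 37.04 = 37.04 V
I_R1 = V/R1 = 37.04/500 = 0.07407 A

Final answer: 0.07407 A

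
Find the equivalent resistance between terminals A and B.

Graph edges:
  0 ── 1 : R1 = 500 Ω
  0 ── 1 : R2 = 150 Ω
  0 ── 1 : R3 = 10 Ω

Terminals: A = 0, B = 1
Reduce the network between node 0 (A) and node 1 (B) by series/parallel combination:
  Rp1 = R1 ‖ R2 ‖ R3 (parallel, all between nodes 0 and 1) = 1/(1/500 + 1/150 + 1/10) = 9.202 Ω
R_eq = 9.202 Ω

Final answer: 9.202 Ω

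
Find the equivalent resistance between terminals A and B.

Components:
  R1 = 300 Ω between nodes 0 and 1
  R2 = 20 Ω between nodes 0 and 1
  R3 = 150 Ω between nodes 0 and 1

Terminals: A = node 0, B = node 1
Reduce the network between node 0 (A) and node 1 (B) by series/parallel combination:
  Rp1 = R1 ‖ R2 ‖ R3 (parallel, all between nodes 0 and 1) = 1/(1/300 + 1/20 + 1/150) = 16.67 Ω
R_eq = 16.67 Ω

Final answer: 16.67 Ω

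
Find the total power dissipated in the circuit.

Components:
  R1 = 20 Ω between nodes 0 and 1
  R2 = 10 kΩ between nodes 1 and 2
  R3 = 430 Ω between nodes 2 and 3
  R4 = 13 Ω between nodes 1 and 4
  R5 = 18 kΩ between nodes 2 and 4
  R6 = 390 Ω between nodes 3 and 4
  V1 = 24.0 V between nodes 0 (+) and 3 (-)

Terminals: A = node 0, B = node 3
Nodal analysis, taking node 3 as the 0 V reference.
Source V1 fixes V_0 = 24 V.
KCL at each unknown node (sum of currents leaving = 0; resistances in Ω):
  Node 1: (V_1 - 24)/20 + (V_1 - V_2)/10000 + (V_1 - V_4)/13 = 0
  Node 2: (V_2 - V_1)/10000 + (V_2 - 0)/430 + (V_2 - V_4)/18000 = 0
  Node 4: (V_4 - V_1)/13 + (V_4 - V_2)/18000 + (V_4 - 0)/390 = 0
Collecting terms (coefficients in siemens):
  0.127·V_1 - 0.0001·V_2 - 0.07692·V_4 = 1.2
  0.002481·V_2 - 0.0001·V_1 - 0.00005556·V_4 = 0
  0.07954·V_4 - 0.07692·V_1 - 0.00005556·V_2 = 0
Solving these 3 simultaneous equations (Gaussian elimination) gives:
  V_1 = 22.8 V, V_2 = 1.413 V, V_4 = 22.05 V
Power in each resistor, P = (ΔV)²/R:
  P_R1 = (24 - 22.8)²/20 = 0.0716 W
  P_R2 = (22.8 - 1.413)²/10000 = 0.04576 W
  P_R3 = (1.413 - 0)²/430 = 0.004642 W
  P_R4 = (22.8 - 22.05)²/13 = 0.04327 W
  P_R5 = (1.413 - 22.05)²/18000 = 0.02367 W
  P_R6 = (0 - 22.05)²/390 = 1.247 W
P_total = P_R1 + P_R2 + P_R3 + P_R4 + P_R5 + P_R6 = 1.436 W

Final answer: 1.436 W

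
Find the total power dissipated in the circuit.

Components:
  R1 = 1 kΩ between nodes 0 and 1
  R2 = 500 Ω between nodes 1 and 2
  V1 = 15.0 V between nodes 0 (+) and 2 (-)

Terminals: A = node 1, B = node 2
Nodal analysis, taking node 2 as the 0 V reference.
Source V1 fixes V_0 = 15 V.
KCL at each unknown node (sum of currents leaving = 0; resistances in Ω):
  Node 1: (V_1 - 15)/1000 + (V_1 - 0)/500 = 0
Collecting terms: 0.003 × V_1 = 0.015  =>  V_1 = 5 V
Power in each resistor, P = (ΔV)²/R:
  P_R1 = (15 - 5)²/1000 = 0.1 W
  P_R2 = (5 - 0)²/500 = 0.05 W
P_total = P_R1 + P_R2 = 0.15 W

Final answer: 0.15 W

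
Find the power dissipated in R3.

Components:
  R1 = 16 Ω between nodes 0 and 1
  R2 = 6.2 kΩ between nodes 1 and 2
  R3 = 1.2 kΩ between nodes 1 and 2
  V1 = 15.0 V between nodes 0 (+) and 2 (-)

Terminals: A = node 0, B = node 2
Nodal analysis, taking node 2 as the 0 V reference.
Source V1 fixes V_0 = 15 V.
KCL at each unknown node (sum of currents leaving = 0; resistances in Ω):
  Node 1: (V_1 - 15)/16 + (V_1 - 0)/6200 + (V_1 - 0)/1200 = 0
Collecting terms: 0.06349 × V_1 = 0.9375  =>  V_1 = 14.77 V
I_R3 = (V_1 - V_2)/R3 = (14.77 - 0)/1200 = 0.0123 A
P_R3 = I_R3² × R3 = (0.0123)² × 1200 = 0.1817 W

Final answer: 0.1817 W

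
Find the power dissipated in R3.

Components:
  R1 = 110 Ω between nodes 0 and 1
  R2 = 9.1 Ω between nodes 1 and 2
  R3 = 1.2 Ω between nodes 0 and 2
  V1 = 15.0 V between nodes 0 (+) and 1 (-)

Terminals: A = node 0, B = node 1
Nodal analysis, taking node 1 as the 0 V reference.
Source V1 fixes V_0 = 15 V.
KCL at each unknown node (sum of currents leaving = 0; resistances in Ω):
  Node 2: (V_2 - 0)/9.1 + (V_2 - 15)/1.2 = 0
Collecting terms: 0.9432 × V_2 = 12.5  =>  V_2 = 13.25 V
I_R3 = (V_0 - V_2)/R3 = (15 - 13.25)/1.2 = 1.456 A
P_R3 = I_R3² × R3 = (1.456)² × 1.2 = 2.545 W

Final answer: 2.545 W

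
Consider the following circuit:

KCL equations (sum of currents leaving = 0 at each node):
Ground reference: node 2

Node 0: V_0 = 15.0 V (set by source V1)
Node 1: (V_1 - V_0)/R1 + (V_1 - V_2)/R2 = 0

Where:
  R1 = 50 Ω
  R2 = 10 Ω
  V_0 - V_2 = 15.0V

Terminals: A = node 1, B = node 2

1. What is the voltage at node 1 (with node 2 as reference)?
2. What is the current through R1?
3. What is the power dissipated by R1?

Nodal analysis, taking node 2 as the 0 V reference.
Source V1 fixes V_0 = 15 V.
KCL at each unknown node (sum of currents leaving = 0; resistances in Ω):
  Node 1: (V_1 - 15)/50 + (V_1 - 0)/10 = 0
Collecting terms: 0.12 × V_1 = 0.3  =>  V_1 = 2.5 V
Part 1:
  Read off the nodal solution: V_1 = 2.5 V
Part 2:
  I_R1 = (V_0 - V_1)/R1 = (15 - 2.5)/50 = 0.25 A
  Magnitude: I_R1 = 0.25 A
Part 3:
  I_R1 = (V_0 - V_1)/R1 = (15 - 2.5)/50 = 0.25 A
  P_R1 = I_R1² × R1 = (0.25)² × 50 = 3.125 W

Final answers:
1. V_1 = 2.5 V
2. I_R1 = 0.25 A
3. P_R1 = 3.125 W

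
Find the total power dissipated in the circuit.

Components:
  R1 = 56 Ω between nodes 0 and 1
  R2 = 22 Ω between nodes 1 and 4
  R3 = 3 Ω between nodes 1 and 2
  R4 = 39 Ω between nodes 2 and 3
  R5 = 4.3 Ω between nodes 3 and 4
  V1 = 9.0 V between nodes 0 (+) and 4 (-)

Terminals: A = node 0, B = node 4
Nodal analysis, taking node 4 as the 0 V reference.
Source V1 fixes V_0 = 9 V.
KCL at each unknown node (sum of currents leaving = 0; resistances in Ω):
  Node 1: (V_1 - 9)/56 + (V_1 - 0)/22 + (V_1 - V_2)/3 = 0
  Node 2: (V_2 - V_1)/3 + (V_2 - V_3)/39 = 0
  Node 3: (V_3 - V_2)/39 + (V_3 - 0)/4.3 = 0
Collecting terms (coefficients in siemens):
  0.3966·V_1 - 0.3333·V_2 = 0.1607
  0.359·V_2 - 0.3333·V_1 - 0.02564·V_3 = 0
  0.2582·V_3 - 0.02564·V_2 = 0
Solving these 3 simultaneous equations (Gaussian elimination) gives:
  V_1 = 1.893 V, V_2 = 1.77 V, V_3 = 0.1758 V
Power in each resistor, P = (ΔV)²/R:
  P_R1 = (9 - 1.893)²/56 = 0.902 W
  P_R2 = (1.893 - 0)²/22 = 0.1628 W
  P_R3 = (1.893 - 1.77)²/3 = 0.005014 W
  P_R4 = (1.77 - 0.1758)²/39 = 0.06518 W
  P_R5 = (0.1758 - 0)²/4.3 = 0.007186 W
P_total = P_R1 + P_R2 + P_R3 + P_R4 + P_R5 = 1.142 W

Final answer: 1.142 W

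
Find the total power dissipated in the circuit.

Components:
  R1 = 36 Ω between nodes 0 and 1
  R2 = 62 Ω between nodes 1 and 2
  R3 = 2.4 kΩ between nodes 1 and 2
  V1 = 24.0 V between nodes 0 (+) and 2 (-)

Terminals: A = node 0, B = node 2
Nodal analysis, taking node 2 as the 0 V reference.
Source V1 fixes V_0 = 24 V.
KCL at each unknown node (sum of currents leaving = 0; resistances in Ω):
  Node 1: (V_1 - 24)/36 + (V_1 - 0)/62 + (V_1 - 0)/2400 = 0
Collecting terms: 0.04432 × V_1 = 0.6667  =>  V_1 = 15.04 V
Power in each resistor, P = (ΔV)²/R:
  P_R1 = (24 - 15.04)²/36 = 2.23 W
  P_R2 = (15.04 - 0)²/62 = 3.649 W
  P_R3 = (15.04 - 0)²/2400 = 0.09426 W
P_total = P_R1 + P_R2 + P_R3 = 5.973 W

Final answer: 5.973 W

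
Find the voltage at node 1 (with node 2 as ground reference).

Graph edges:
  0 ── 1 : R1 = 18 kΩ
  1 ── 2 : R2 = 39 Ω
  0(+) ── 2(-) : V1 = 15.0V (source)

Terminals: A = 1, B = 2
Nodal analysis, taking node 2 as the 0 V reference.
Source V1 fixes V_0 = 15 V.
KCL at each unknown node (sum of currents leaving = 0; resistances in Ω):
  Node 1: (V_1 - 15)/18000 + (V_1 - 0)/39 = 0
Collecting terms: 0.0257 × V_1 = 0.0008333  =>  V_1 = 0.03243 V
The requested potential is V_1 = 0.03243 V.

Final answer: V_1 = 0.03243 V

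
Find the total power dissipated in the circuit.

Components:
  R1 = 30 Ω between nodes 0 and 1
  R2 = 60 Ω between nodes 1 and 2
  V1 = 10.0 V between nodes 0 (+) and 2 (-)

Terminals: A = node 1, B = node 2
Nodal analysis, taking node 2 as the 0 V reference.
Source V1 fixes V_0 = 10 V.
KCL at each unknown node (sum of currents leaving = 0; resistances in Ω):
  Node 1: (V_1 - 10)/30 + (V_1 - 0)/60 = 0
Collecting terms: 0.05 × V_1 = 0.3333  =>  V_1 = 6.667 V
Power in each resistor, P = (ΔV)²/R:
  P_R1 = (10 - 6.667)²/30 = 0.3704 W
  P_R2 = (6.667 - 0)²/60 = 0.7407 W
P_total = P_R1 + P_R2 = 1.111 W

Final answer: 1.111 W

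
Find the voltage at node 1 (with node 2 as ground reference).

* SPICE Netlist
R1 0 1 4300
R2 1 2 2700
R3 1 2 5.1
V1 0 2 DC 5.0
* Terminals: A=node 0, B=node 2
Nodal analysis, taking node 2 as the 0 V reference.
Source V1 fixes V_0 = 5 V.
KCL at each unknown node (sum of currents leaving = 0; resistances in Ω):
  Node 1: (V_1 - 5)/4300 + (V_1 - 0)/2700 + (V_1 - 0)/5.1 = 0
Collecting terms: 0.1967 × V_1 = 0.001163  =>  V_1 = 0.005912 V
The requested potential is V_1 = 0.005912 V.

Final answer: V_1 = 0.005912 V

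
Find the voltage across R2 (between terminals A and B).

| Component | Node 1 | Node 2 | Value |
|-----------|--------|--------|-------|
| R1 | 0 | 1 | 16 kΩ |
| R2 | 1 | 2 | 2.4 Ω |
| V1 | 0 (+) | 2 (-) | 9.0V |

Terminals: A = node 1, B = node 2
R1 and R2 are in series across V1 (node 0 → node 1 → node 2), and the output A–B is taken across R2, so this is a voltage divider.
Series current: I = V1/(R1 + R2) = 9/(16000 + 2.4) = 9/16000 = 0.0005624 A
V_R2 = I × R2 = V1 × R2/(R1 + R2) = 9 × 2.4/16000 = 0.00135 V

Final answer: 0.00135 V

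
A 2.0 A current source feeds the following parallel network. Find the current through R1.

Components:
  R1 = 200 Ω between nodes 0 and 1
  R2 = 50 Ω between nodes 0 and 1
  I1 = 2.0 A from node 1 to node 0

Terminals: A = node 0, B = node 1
All resistors sit directly between nodes 0 and 1, so they are in parallel and share one voltage V; the full source current 2 A splits among them.
1/R_par = 1/200 + 1/50 = 0.025 S  =>  R_par = 40 Ω
V = I × R_par = 2 × 40 = 80 V
I_R1 = V/R1 = 80/200 = 0.4 A

Final answer: 0.4 A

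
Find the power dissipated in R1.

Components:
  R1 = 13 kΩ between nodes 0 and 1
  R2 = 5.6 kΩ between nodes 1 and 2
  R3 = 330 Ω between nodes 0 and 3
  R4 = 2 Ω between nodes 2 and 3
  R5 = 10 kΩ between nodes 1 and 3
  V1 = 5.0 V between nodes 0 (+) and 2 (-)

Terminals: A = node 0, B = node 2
Nodal analysis, taking node 2 as the 0 V reference.
Source V1 fixes V_0 = 5 V.
KCL at each unknown node (sum of currents leaving = 0; resistances in Ω):
  Node 1: (V_1 - 5)/13000 + (V_1 - 0)/5600 + (V_1 - V_3)/10000 = 0
  Node 3: (V_3 - 5)/330 + (V_3 - 0)/2 + (V_3 - V_1)/10000 = 0
Collecting terms (coefficients in siemens):
  0.0003555·V_1 - 0.0001·V_3 = 0.0003846
  0.5031·V_3 - 0.0001·V_1 = 0.01515
Determinant D = (0.0003555)(0.5031) - (-0.0001)(-0.0001) = 0.0001789
V_1 = [(0.0003846)(0.5031) - (-0.0001)(0.01515)]/D = 1.09 V
V_3 = [(0.0003555)(0.01515) - (0.0003846)(-0.0001)]/D = 0.03033 V
I_R1 = (V_0 - V_1)/R1 = (5 - 1.09)/13000 = 0.0003007 A
P_R1 = I_R1² × R1 = (0.0003007)² × 13000 = 0.001176 W

Final answer: 0.001176 W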